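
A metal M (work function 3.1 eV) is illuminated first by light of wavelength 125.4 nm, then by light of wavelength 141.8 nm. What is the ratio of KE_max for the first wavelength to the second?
1.2026

Using Einstein's equation: KE_max = hc/λ - φ

For λ₁ = 125.4 nm:
E₁ = hc/λ₁ = 9.8871 eV
KE₁ = E₁ - φ = 9.8871 - 3.1 = 6.7871 eV

For λ₂ = 141.8 nm:
E₂ = hc/λ₂ = 8.7436 eV
KE₂ = E₂ - φ = 8.7436 - 3.1 = 5.6436 eV

Ratio: KE₁/KE₂ = 6.7871/5.6436 = 1.2026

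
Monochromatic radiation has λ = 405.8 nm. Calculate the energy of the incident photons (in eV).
3.0553 eV

Using E = hf = hc/λ:

E = hc/λ = (6.626×10⁻³⁴ J·s)(3×10⁸ m/s) / (405.8×10⁻⁹ m)
E = 3.0553 eV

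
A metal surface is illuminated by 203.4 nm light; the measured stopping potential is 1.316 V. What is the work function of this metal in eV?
4.78 eV

The stopping potential gives the maximum kinetic energy: KE_max = eV_s = 1.316 eV

From Einstein's photoelectric equation: KE_max = hc/λ - φ
Rearranging: φ = hc/λ - KE_max

Calculate photon energy:
E_photon = hc/λ = (6.626×10⁻³⁴ J·s)(3×10⁸ m/s) / (203.4×10⁻⁹ m) = 6.0956 eV

Therefore:
φ = 6.0956 - 1.316 = 4.78 eV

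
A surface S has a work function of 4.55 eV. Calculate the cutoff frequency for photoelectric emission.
1.1002e+15 Hz

The threshold frequency is when the photon energy equals the work function:
hf₀ = φ

Solving for f₀:
f₀ = φ/h = (4.55 eV × 1.602×10⁻¹⁹ J/eV) / (6.626×10⁻³⁴ J·s)
f₀ = 1.1002e+15 Hz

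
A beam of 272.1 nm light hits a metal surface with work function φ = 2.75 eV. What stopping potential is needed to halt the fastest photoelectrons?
1.8066 V

The stopping potential V_s satisfies: eV_s = KE_max

First, find KE_max using Einstein's equation:
E_photon = hc/λ = 4.5566 eV
KE_max = E_photon - φ = 4.5566 - 2.75 = 1.8066 eV

Since eV_s = KE_max:
V_s = KE_max/e = 1.8066 V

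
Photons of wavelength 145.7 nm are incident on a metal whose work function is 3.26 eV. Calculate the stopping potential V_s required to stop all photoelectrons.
5.2496 V

The stopping potential V_s satisfies: eV_s = KE_max

First, find KE_max using Einstein's equation:
E_photon = hc/λ = 8.5096 eV
KE_max = E_photon - φ = 8.5096 - 3.26 = 5.2496 eV

Since eV_s = KE_max:
V_s = KE_max/e = 5.2496 V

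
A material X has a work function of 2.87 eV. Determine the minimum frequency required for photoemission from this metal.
6.9396e+14 Hz

The threshold frequency is when the photon energy equals the work function:
hf₀ = φ

Solving for f₀:
f₀ = φ/h = (2.87 eV × 1.602×10⁻¹⁹ J/eV) / (6.626×10⁻³⁴ J·s)
f₀ = 6.9396e+14 Hz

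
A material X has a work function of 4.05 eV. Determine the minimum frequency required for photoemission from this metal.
9.7929e+14 Hz

The threshold frequency is when the photon energy equals the work function:
hf₀ = φ

Solving for f₀:
f₀ = φ/h = (4.05 eV × 1.602×10⁻¹⁹ J/eV) / (6.626×10⁻³⁴ J·s)
f₀ = 9.7929e+14 Hz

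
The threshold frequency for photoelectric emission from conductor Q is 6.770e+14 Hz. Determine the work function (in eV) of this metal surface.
2.80 eV

At the threshold frequency, photon energy equals work function:
φ = hf₀

Calculating:
φ = (6.626×10⁻³⁴ J·s)(6.770e+14 Hz)
φ = 2.80 eV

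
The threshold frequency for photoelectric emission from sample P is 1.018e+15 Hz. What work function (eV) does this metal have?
4.21 eV

At the threshold frequency, photon energy equals work function:
φ = hf₀

Calculating:
φ = (6.626×10⁻³⁴ J·s)(1.018e+15 Hz)
φ = 4.21 eV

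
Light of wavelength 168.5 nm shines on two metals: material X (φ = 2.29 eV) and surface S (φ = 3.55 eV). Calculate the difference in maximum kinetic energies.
1.2600 eV

Using KE_max = hc/λ - φ for each metal:

Photon energy: E = hc/λ = 7.3581 eV

For material X (φ₁ = 2.29 eV):
KE₁ = E - φ₁ = 7.3581 - 2.29 = 5.0681 eV

For surface S (φ₂ = 3.55 eV):
KE₂ = E - φ₂ = 7.3581 - 3.55 = 3.8081 eV

Difference:
ΔKE = KE₁ - KE₂ = 5.0681 - 3.8081 = 1.2600 eV

Note: The difference equals the difference in work functions: 3.55 - 2.29 = 1.26 eV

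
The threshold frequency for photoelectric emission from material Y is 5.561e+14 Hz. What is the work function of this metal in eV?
2.30 eV

At the threshold frequency, photon energy equals work function:
φ = hf₀

Calculating:
φ = (6.626×10⁻³⁴ J·s)(5.561e+14 Hz)
φ = 2.30 eV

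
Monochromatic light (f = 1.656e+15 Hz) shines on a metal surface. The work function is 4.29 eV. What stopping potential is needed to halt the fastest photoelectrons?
2.5587 V

The stopping potential V_s satisfies: eV_s = KE_max

First, find KE_max using Einstein's equation:
E_photon = hf = (6.626×10⁻³⁴ J·s)(1.656e+15 Hz) = 6.8487 eV
KE_max = E_photon - φ = 6.8487 - 4.29 = 2.5587 eV

Since eV_s = KE_max:
V_s = KE_max/e = 2.5587 V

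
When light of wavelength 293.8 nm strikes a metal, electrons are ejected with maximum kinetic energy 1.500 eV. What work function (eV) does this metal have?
2.72 eV

From Einstein's photoelectric equation: KE_max = hf - φ = hc/λ - φ

Rearranging for φ:
φ = hc/λ - KE_max

Calculate photon energy:
E_photon = hc/λ = 4.2200 eV

Therefore:
φ = 4.2200 - 1.500 = 2.72 eV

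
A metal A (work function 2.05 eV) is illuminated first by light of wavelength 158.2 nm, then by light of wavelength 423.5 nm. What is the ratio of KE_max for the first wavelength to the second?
6.5943

Using Einstein's equation: KE_max = hc/λ - φ

For λ₁ = 158.2 nm:
E₁ = hc/λ₁ = 7.8372 eV
KE₁ = E₁ - φ = 7.8372 - 2.05 = 5.7872 eV

For λ₂ = 423.5 nm:
E₂ = hc/λ₂ = 2.9276 eV
KE₂ = E₂ - φ = 2.9276 - 2.05 = 0.8776 eV

Ratio: KE₁/KE₂ = 5.7872/0.8776 = 6.5943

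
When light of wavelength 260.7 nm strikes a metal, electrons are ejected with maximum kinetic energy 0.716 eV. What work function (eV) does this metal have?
4.04 eV

From Einstein's photoelectric equation: KE_max = hf - φ = hc/λ - φ

Rearranging for φ:
φ = hc/λ - KE_max

Calculate photon energy:
E_photon = hc/λ = 4.7558 eV

Therefore:
φ = 4.7558 - 0.716 = 4.04 eV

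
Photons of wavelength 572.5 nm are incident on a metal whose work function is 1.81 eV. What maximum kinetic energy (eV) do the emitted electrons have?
0.3557 eV

Using Einstein's photoelectric equation: KE_max = hf - φ = hc/λ - φ

First, calculate the photon energy:
E_photon = hc/λ = (6.626×10⁻³⁴ J·s)(3×10⁸ m/s) / (572.5×10⁻⁹ m)
E_photon = 2.1657 eV

Then, the maximum kinetic energy:
KE_max = E_photon - φ = 2.1657 eV - 1.81 eV = 0.3557 eV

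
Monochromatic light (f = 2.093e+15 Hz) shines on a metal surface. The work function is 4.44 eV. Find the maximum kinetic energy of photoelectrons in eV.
4.2160 eV

Using Einstein's photoelectric equation: KE_max = hf - φ

First, calculate the photon energy:
E_photon = hf = (6.626×10⁻³⁴ J·s)(2.093e+15 Hz)
E_photon = 8.6560 eV

Then, the maximum kinetic energy:
KE_max = E_photon - φ = 8.6560 eV - 4.44 eV = 4.2160 eV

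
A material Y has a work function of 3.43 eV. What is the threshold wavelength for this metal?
361.47 nm

The threshold wavelength is when the photon energy equals the work function:
hc/λ₀ = φ

Solving for λ₀:
λ₀ = hc/φ = (6.626×10⁻³⁴ J·s)(3×10⁸ m/s) / (3.43 eV × 1.602×10⁻¹⁹ J/eV)
λ₀ = 361.47 nm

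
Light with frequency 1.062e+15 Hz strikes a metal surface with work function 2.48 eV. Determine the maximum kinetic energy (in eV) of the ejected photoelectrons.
1.9121 eV

Using Einstein's photoelectric equation: KE_max = hf - φ

First, calculate the photon energy:
E_photon = hf = (6.626×10⁻³⁴ J·s)(1.062e+15 Hz)
E_photon = 4.3921 eV

Then, the maximum kinetic energy:
KE_max = E_photon - φ = 4.3921 eV - 2.48 eV = 1.9121 eV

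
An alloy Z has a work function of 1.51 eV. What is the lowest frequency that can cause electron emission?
3.6512e+14 Hz

The threshold frequency is when the photon energy equals the work function:
hf₀ = φ

Solving for f₀:
f₀ = φ/h = (1.51 eV × 1.602×10⁻¹⁹ J/eV) / (6.626×10⁻³⁴ J·s)
f₀ = 3.6512e+14 Hz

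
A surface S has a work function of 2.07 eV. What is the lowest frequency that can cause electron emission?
5.0052e+14 Hz

The threshold frequency is when the photon energy equals the work function:
hf₀ = φ

Solving for f₀:
f₀ = φ/h = (2.07 eV × 1.602×10⁻¹⁹ J/eV) / (6.626×10⁻³⁴ J·s)
f₀ = 5.0052e+14 Hz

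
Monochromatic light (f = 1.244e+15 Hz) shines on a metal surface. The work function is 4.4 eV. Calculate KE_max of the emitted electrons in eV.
0.7448 eV

Using Einstein's photoelectric equation: KE_max = hf - φ

First, calculate the photon energy:
E_photon = hf = (6.626×10⁻³⁴ J·s)(1.244e+15 Hz)
E_photon = 5.1448 eV

Then, the maximum kinetic energy:
KE_max = E_photon - φ = 5.1448 eV - 4.4 eV = 0.7448 eV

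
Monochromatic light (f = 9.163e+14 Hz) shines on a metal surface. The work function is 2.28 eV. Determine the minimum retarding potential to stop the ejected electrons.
1.5095 V

The stopping potential V_s satisfies: eV_s = KE_max

First, find KE_max using Einstein's equation:
E_photon = hf = (6.626×10⁻³⁴ J·s)(9.163e+14 Hz) = 3.7895 eV
KE_max = E_photon - φ = 3.7895 - 2.28 = 1.5095 eV

Since eV_s = KE_max:
V_s = KE_max/e = 1.5095 V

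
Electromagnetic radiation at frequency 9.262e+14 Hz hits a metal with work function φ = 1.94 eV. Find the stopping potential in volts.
1.8905 V

The stopping potential V_s satisfies: eV_s = KE_max

First, find KE_max using Einstein's equation:
E_photon = hf = (6.626×10⁻³⁴ J·s)(9.262e+14 Hz) = 3.8305 eV
KE_max = E_photon - φ = 3.8305 - 1.94 = 1.8905 eV

Since eV_s = KE_max:
V_s = KE_max/e = 1.8905 V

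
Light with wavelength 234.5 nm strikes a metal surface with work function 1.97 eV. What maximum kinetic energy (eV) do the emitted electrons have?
3.3172 eV

Using Einstein's photoelectric equation: KE_max = hf - φ = hc/λ - φ

First, calculate the photon energy:
E_photon = hc/λ = (6.626×10⁻³⁴ J·s)(3×10⁸ m/s) / (234.5×10⁻⁹ m)
E_photon = 5.2872 eV

Then, the maximum kinetic energy:
KE_max = E_photon - φ = 5.2872 eV - 1.97 eV = 3.3172 eV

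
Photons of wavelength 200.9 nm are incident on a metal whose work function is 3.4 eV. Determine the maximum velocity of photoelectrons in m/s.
9.8737e+05 m/s

First, find the maximum kinetic energy:
E_photon = hc/λ = 6.1714 eV
KE_max = E_photon - φ = 6.1714 - 3.4 = 2.7714 eV

Convert to Joules: KE_max = 2.7714 × 1.602×10⁻¹⁹ J = 4.4403e-19 J

Then use KE = ½mv² to find velocity:
v = √(2·KE/m) = √(2 × 4.4403e-19 J / 9.109e-31 kg)
v = 9.8737e+05 m/s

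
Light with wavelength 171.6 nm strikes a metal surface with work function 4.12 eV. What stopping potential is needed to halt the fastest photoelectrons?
3.1052 V

The stopping potential V_s satisfies: eV_s = KE_max

First, find KE_max using Einstein's equation:
E_photon = hc/λ = 7.2252 eV
KE_max = E_photon - φ = 7.2252 - 4.12 = 3.1052 eV

Since eV_s = KE_max:
V_s = KE_max/e = 3.1052 V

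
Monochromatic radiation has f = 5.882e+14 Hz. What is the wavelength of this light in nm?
509.68 nm

Using the wave equation: c = fλ

Solving for wavelength:
λ = c/f = (3×10⁸ m/s) / (5.882e+14 Hz)
λ = 509.68 nm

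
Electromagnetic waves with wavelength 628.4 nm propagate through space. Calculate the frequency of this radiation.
4.7707e+14 Hz

Using the wave equation: c = fλ

Solving for frequency:
f = c/λ = (3×10⁸ m/s) / (628.4×10⁻⁹ m)
f = 4.7707e+14 Hz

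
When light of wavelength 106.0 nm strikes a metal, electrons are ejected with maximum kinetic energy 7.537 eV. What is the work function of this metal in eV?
4.16 eV

From Einstein's photoelectric equation: KE_max = hf - φ = hc/λ - φ

Rearranging for φ:
φ = hc/λ - KE_max

Calculate photon energy:
E_photon = hc/λ = 11.6966 eV

Therefore:
φ = 11.6966 - 7.537 = 4.16 eV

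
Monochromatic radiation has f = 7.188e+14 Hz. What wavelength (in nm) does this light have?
417.07 nm

Using the wave equation: c = fλ

Solving for wavelength:
λ = c/f = (3×10⁸ m/s) / (7.188e+14 Hz)
λ = 417.07 nm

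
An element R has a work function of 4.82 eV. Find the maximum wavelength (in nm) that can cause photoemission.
257.23 nm

The threshold wavelength is when the photon energy equals the work function:
hc/λ₀ = φ

Solving for λ₀:
λ₀ = hc/φ = (6.626×10⁻³⁴ J·s)(3×10⁸ m/s) / (4.82 eV × 1.602×10⁻¹⁹ J/eV)
λ₀ = 257.23 nm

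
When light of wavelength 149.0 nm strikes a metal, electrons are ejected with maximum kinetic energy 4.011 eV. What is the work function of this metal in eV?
4.31 eV

From Einstein's photoelectric equation: KE_max = hf - φ = hc/λ - φ

Rearranging for φ:
φ = hc/λ - KE_max

Calculate photon energy:
E_photon = hc/λ = 8.3211 eV

Therefore:
φ = 8.3211 - 4.011 = 4.31 eV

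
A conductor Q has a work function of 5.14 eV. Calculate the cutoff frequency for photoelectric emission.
1.2428e+15 Hz

The threshold frequency is when the photon energy equals the work function:
hf₀ = φ

Solving for f₀:
f₀ = φ/h = (5.14 eV × 1.602×10⁻¹⁹ J/eV) / (6.626×10⁻³⁴ J·s)
f₀ = 1.2428e+15 Hz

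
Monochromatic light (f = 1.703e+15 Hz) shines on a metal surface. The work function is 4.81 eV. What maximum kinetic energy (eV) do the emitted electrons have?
2.2330 eV

Using Einstein's photoelectric equation: KE_max = hf - φ

First, calculate the photon energy:
E_photon = hf = (6.626×10⁻³⁴ J·s)(1.703e+15 Hz)
E_photon = 7.0430 eV

Then, the maximum kinetic energy:
KE_max = E_photon - φ = 7.0430 eV - 4.81 eV = 2.2330 eV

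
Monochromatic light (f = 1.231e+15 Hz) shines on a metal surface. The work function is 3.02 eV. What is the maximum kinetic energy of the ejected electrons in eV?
2.0710 eV

Using Einstein's photoelectric equation: KE_max = hf - φ

First, calculate the photon energy:
E_photon = hf = (6.626×10⁻³⁴ J·s)(1.231e+15 Hz)
E_photon = 5.0910 eV

Then, the maximum kinetic energy:
KE_max = E_photon - φ = 5.0910 eV - 3.02 eV = 2.0710 eV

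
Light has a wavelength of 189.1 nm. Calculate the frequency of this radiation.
1.5854e+15 Hz

Using the wave equation: c = fλ

Solving for frequency:
f = c/λ = (3×10⁸ m/s) / (189.1×10⁻⁹ m)
f = 1.5854e+15 Hz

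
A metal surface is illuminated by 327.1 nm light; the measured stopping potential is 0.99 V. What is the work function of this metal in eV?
2.80 eV

The stopping potential gives the maximum kinetic energy: KE_max = eV_s = 0.99 eV

From Einstein's photoelectric equation: KE_max = hc/λ - φ
Rearranging: φ = hc/λ - KE_max

Calculate photon energy:
E_photon = hc/λ = (6.626×10⁻³⁴ J·s)(3×10⁸ m/s) / (327.1×10⁻⁹ m) = 3.7904 eV

Therefore:
φ = 3.7904 - 0.99 = 2.80 eV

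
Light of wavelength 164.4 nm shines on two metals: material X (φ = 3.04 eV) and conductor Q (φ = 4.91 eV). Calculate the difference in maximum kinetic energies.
1.8700 eV

Using KE_max = hc/λ - φ for each metal:

Photon energy: E = hc/λ = 7.5416 eV

For material X (φ₁ = 3.04 eV):
KE₁ = E - φ₁ = 7.5416 - 3.04 = 4.5016 eV

For conductor Q (φ₂ = 4.91 eV):
KE₂ = E - φ₂ = 7.5416 - 4.91 = 2.6316 eV

Difference:
ΔKE = KE₁ - KE₂ = 4.5016 - 2.6316 = 1.8700 eV

Note: The difference equals the difference in work functions: 4.91 - 3.04 = 1.87 eV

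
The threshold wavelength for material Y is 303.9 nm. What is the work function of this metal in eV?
4.08 eV

At the threshold wavelength, photon energy equals work function:
φ = hc/λ₀

Calculating:
φ = (6.626×10⁻³⁴ J·s)(3×10⁸ m/s) / (303.9×10⁻⁹ m)
φ = 4.08 eV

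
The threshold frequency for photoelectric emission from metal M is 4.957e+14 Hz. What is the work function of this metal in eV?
2.05 eV

At the threshold frequency, photon energy equals work function:
φ = hf₀

Calculating:
φ = (6.626×10⁻³⁴ J·s)(4.957e+14 Hz)
φ = 2.05 eV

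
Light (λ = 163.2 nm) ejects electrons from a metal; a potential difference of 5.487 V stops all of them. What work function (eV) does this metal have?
2.11 eV

The stopping potential gives the maximum kinetic energy: KE_max = eV_s = 5.487 eV

From Einstein's photoelectric equation: KE_max = hc/λ - φ
Rearranging: φ = hc/λ - KE_max

Calculate photon energy:
E_photon = hc/λ = (6.626×10⁻³⁴ J·s)(3×10⁸ m/s) / (163.2×10⁻⁹ m) = 7.5971 eV

Therefore:
φ = 7.5971 - 5.487 = 2.11 eV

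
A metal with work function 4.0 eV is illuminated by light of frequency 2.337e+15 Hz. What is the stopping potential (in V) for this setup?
5.6651 V

The stopping potential V_s satisfies: eV_s = KE_max

First, find KE_max using Einstein's equation:
E_photon = hf = (6.626×10⁻³⁴ J·s)(2.337e+15 Hz) = 9.6651 eV
KE_max = E_photon - φ = 9.6651 - 4.0 = 5.6651 eV

Since eV_s = KE_max:
V_s = KE_max/e = 5.6651 V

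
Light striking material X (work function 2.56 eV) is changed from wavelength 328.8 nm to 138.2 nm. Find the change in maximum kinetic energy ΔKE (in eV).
5.2006 eV

Using Einstein's equation: KE_max = hc/λ - φ

For λ₁ = 328.8 nm:
KE₁ = hc/λ₁ - φ = 3.7708 - 2.56 = 1.2108 eV

For λ₂ = 138.2 nm:
KE₂ = hc/λ₂ - φ = 8.9714 - 2.56 = 6.4114 eV

Change in KE:
ΔKE = KE₂ - KE₁ = 6.4114 - 1.2108 = 5.2006 eV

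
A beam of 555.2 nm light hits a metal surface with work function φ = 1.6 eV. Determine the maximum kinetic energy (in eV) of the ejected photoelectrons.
0.6331 eV

Using Einstein's photoelectric equation: KE_max = hf - φ = hc/λ - φ

First, calculate the photon energy:
E_photon = hc/λ = (6.626×10⁻³⁴ J·s)(3×10⁸ m/s) / (555.2×10⁻⁹ m)
E_photon = 2.2331 eV

Then, the maximum kinetic energy:
KE_max = E_photon - φ = 2.2331 eV - 1.6 eV = 0.6331 eV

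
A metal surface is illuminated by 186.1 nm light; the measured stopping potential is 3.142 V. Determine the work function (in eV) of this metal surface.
3.52 eV

The stopping potential gives the maximum kinetic energy: KE_max = eV_s = 3.142 eV

From Einstein's photoelectric equation: KE_max = hc/λ - φ
Rearranging: φ = hc/λ - KE_max

Calculate photon energy:
E_photon = hc/λ = (6.626×10⁻³⁴ J·s)(3×10⁸ m/s) / (186.1×10⁻⁹ m) = 6.6622 eV

Therefore:
φ = 6.6622 - 3.142 = 3.52 eV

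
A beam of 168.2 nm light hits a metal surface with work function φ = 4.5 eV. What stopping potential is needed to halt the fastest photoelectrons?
2.8712 V

The stopping potential V_s satisfies: eV_s = KE_max

First, find KE_max using Einstein's equation:
E_photon = hc/λ = 7.3712 eV
KE_max = E_photon - φ = 7.3712 - 4.5 = 2.8712 eV

Since eV_s = KE_max:
V_s = KE_max/e = 2.8712 V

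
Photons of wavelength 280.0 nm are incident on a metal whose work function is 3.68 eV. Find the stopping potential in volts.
0.7480 V

The stopping potential V_s satisfies: eV_s = KE_max

First, find KE_max using Einstein's equation:
E_photon = hc/λ = 4.4280 eV
KE_max = E_photon - φ = 4.4280 - 3.68 = 0.7480 eV

Since eV_s = KE_max:
V_s = KE_max/e = 0.7480 V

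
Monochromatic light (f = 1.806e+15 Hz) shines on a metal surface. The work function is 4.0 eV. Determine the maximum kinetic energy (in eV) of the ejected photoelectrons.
3.4690 eV

Using Einstein's photoelectric equation: KE_max = hf - φ

First, calculate the photon energy:
E_photon = hf = (6.626×10⁻³⁴ J·s)(1.806e+15 Hz)
E_photon = 7.4690 eV

Then, the maximum kinetic energy:
KE_max = E_photon - φ = 7.4690 eV - 4.0 eV = 3.4690 eV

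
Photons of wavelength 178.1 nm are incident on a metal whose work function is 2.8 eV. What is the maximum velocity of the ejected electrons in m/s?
1.2099e+06 m/s

First, find the maximum kinetic energy:
E_photon = hc/λ = 6.9615 eV
KE_max = E_photon - φ = 6.9615 - 2.8 = 4.1615 eV

Convert to Joules: KE_max = 4.1615 × 1.602×10⁻¹⁹ J = 6.6674e-19 J

Then use KE = ½mv² to find velocity:
v = √(2·KE/m) = √(2 × 6.6674e-19 J / 9.109e-31 kg)
v = 1.2099e+06 m/s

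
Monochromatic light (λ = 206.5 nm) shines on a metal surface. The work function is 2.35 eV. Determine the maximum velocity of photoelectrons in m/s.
1.1337e+06 m/s

First, find the maximum kinetic energy:
E_photon = hc/λ = 6.0041 eV
KE_max = E_photon - φ = 6.0041 - 2.35 = 3.6541 eV

Convert to Joules: KE_max = 3.6541 × 1.602×10⁻¹⁹ J = 5.8545e-19 J

Then use KE = ½mv² to find velocity:
v = √(2·KE/m) = √(2 × 5.8545e-19 J / 9.109e-31 kg)
v = 1.1337e+06 m/s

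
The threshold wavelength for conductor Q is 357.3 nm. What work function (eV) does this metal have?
3.47 eV

At the threshold wavelength, photon energy equals work function:
φ = hc/λ₀

Calculating:
φ = (6.626×10⁻³⁴ J·s)(3×10⁸ m/s) / (357.3×10⁻⁹ m)
φ = 3.47 eV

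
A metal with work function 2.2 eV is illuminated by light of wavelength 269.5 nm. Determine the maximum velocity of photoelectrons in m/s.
9.1892e+05 m/s

First, find the maximum kinetic energy:
E_photon = hc/λ = 4.6005 eV
KE_max = E_photon - φ = 4.6005 - 2.2 = 2.4005 eV

Convert to Joules: KE_max = 2.4005 × 1.602×10⁻¹⁹ J = 3.8461e-19 J

Then use KE = ½mv² to find velocity:
v = √(2·KE/m) = √(2 × 3.8461e-19 J / 9.109e-31 kg)
v = 9.1892e+05 m/s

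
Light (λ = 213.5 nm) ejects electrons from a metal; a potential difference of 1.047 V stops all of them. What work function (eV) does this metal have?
4.76 eV

The stopping potential gives the maximum kinetic energy: KE_max = eV_s = 1.047 eV

From Einstein's photoelectric equation: KE_max = hc/λ - φ
Rearranging: φ = hc/λ - KE_max

Calculate photon energy:
E_photon = hc/λ = (6.626×10⁻³⁴ J·s)(3×10⁸ m/s) / (213.5×10⁻⁹ m) = 5.8072 eV

Therefore:
φ = 5.8072 - 1.047 = 4.76 eV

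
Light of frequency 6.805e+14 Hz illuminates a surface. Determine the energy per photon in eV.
2.8143 eV

Using E = hf:

E = hf = (6.626×10⁻³⁴ J·s)(6.805e+14 Hz)
E = 2.8143 eV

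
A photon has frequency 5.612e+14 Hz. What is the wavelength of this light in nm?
534.20 nm

Using the wave equation: c = fλ

Solving for wavelength:
λ = c/f = (3×10⁸ m/s) / (5.612e+14 Hz)
λ = 534.20 nm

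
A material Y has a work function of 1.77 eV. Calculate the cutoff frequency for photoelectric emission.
4.2798e+14 Hz

The threshold frequency is when the photon energy equals the work function:
hf₀ = φ

Solving for f₀:
f₀ = φ/h = (1.77 eV × 1.602×10⁻¹⁹ J/eV) / (6.626×10⁻³⁴ J·s)
f₀ = 4.2798e+14 Hz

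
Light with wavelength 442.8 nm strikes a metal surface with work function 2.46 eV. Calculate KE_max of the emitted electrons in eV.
0.3400 eV

Using Einstein's photoelectric equation: KE_max = hf - φ = hc/λ - φ

First, calculate the photon energy:
E_photon = hc/λ = (6.626×10⁻³⁴ J·s)(3×10⁸ m/s) / (442.8×10⁻⁹ m)
E_photon = 2.8000 eV

Then, the maximum kinetic energy:
KE_max = E_photon - φ = 2.8000 eV - 2.46 eV = 0.3400 eV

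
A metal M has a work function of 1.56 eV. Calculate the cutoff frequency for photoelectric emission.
3.7721e+14 Hz

The threshold frequency is when the photon energy equals the work function:
hf₀ = φ

Solving for f₀:
f₀ = φ/h = (1.56 eV × 1.602×10⁻¹⁹ J/eV) / (6.626×10⁻³⁴ J·s)
f₀ = 3.7721e+14 Hz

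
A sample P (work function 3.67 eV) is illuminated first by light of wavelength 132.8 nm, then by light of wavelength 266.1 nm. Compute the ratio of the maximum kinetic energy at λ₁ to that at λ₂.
5.7274

Using Einstein's equation: KE_max = hc/λ - φ

For λ₁ = 132.8 nm:
E₁ = hc/λ₁ = 9.3362 eV
KE₁ = E₁ - φ = 9.3362 - 3.67 = 5.6662 eV

For λ₂ = 266.1 nm:
E₂ = hc/λ₂ = 4.6593 eV
KE₂ = E₂ - φ = 4.6593 - 3.67 = 0.9893 eV

Ratio: KE₁/KE₂ = 5.6662/0.9893 = 5.7274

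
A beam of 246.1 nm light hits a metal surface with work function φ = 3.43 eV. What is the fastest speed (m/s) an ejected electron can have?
7.5208e+05 m/s

First, find the maximum kinetic energy:
E_photon = hc/λ = 5.0380 eV
KE_max = E_photon - φ = 5.0380 - 3.43 = 1.6080 eV

Convert to Joules: KE_max = 1.6080 × 1.602×10⁻¹⁹ J = 2.5762e-19 J

Then use KE = ½mv² to find velocity:
v = √(2·KE/m) = √(2 × 2.5762e-19 J / 9.109e-31 kg)
v = 7.5208e+05 m/s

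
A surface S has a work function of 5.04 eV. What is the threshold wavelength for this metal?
246.00 nm

The threshold wavelength is when the photon energy equals the work function:
hc/λ₀ = φ

Solving for λ₀:
λ₀ = hc/φ = (6.626×10⁻³⁴ J·s)(3×10⁸ m/s) / (5.04 eV × 1.602×10⁻¹⁹ J/eV)
λ₀ = 246.00 nm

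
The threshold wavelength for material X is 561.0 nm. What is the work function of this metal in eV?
2.21 eV

At the threshold wavelength, photon energy equals work function:
φ = hc/λ₀

Calculating:
φ = (6.626×10⁻³⁴ J·s)(3×10⁸ m/s) / (561.0×10⁻⁹ m)
φ = 2.21 eV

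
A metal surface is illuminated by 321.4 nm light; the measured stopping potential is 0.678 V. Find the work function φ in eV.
3.18 eV

The stopping potential gives the maximum kinetic energy: KE_max = eV_s = 0.678 eV

From Einstein's photoelectric equation: KE_max = hc/λ - φ
Rearranging: φ = hc/λ - KE_max

Calculate photon energy:
E_photon = hc/λ = (6.626×10⁻³⁴ J·s)(3×10⁸ m/s) / (321.4×10⁻⁹ m) = 3.8576 eV

Therefore:
φ = 3.8576 - 0.678 = 3.18 eV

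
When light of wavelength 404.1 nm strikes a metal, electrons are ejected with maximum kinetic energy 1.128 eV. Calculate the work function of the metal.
1.94 eV

From Einstein's photoelectric equation: KE_max = hf - φ = hc/λ - φ

Rearranging for φ:
φ = hc/λ - KE_max

Calculate photon energy:
E_photon = hc/λ = 3.0682 eV

Therefore:
φ = 3.0682 - 1.128 = 1.94 eV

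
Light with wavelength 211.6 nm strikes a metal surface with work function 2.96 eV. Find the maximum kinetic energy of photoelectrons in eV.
2.8994 eV

Using Einstein's photoelectric equation: KE_max = hf - φ = hc/λ - φ

First, calculate the photon energy:
E_photon = hc/λ = (6.626×10⁻³⁴ J·s)(3×10⁸ m/s) / (211.6×10⁻⁹ m)
E_photon = 5.8594 eV

Then, the maximum kinetic energy:
KE_max = E_photon - φ = 5.8594 eV - 2.96 eV = 2.8994 eV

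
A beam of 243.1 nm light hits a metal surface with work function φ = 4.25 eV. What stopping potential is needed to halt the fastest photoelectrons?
0.8501 V

The stopping potential V_s satisfies: eV_s = KE_max

First, find KE_max using Einstein's equation:
E_photon = hc/λ = 5.1001 eV
KE_max = E_photon - φ = 5.1001 - 4.25 = 0.8501 eV

Since eV_s = KE_max:
V_s = KE_max/e = 0.8501 V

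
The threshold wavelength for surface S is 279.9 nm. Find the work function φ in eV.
4.43 eV

At the threshold wavelength, photon energy equals work function:
φ = hc/λ₀

Calculating:
φ = (6.626×10⁻³⁴ J·s)(3×10⁸ m/s) / (279.9×10⁻⁹ m)
φ = 4.43 eV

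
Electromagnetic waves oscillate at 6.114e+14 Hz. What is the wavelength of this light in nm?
490.34 nm

Using the wave equation: c = fλ

Solving for wavelength:
λ = c/f = (3×10⁸ m/s) / (6.114e+14 Hz)
λ = 490.34 nm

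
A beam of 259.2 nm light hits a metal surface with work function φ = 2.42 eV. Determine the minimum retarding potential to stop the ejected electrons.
2.3633 V

The stopping potential V_s satisfies: eV_s = KE_max

First, find KE_max using Einstein's equation:
E_photon = hc/λ = 4.7833 eV
KE_max = E_photon - φ = 4.7833 - 2.42 = 2.3633 eV

Since eV_s = KE_max:
V_s = KE_max/e = 2.3633 V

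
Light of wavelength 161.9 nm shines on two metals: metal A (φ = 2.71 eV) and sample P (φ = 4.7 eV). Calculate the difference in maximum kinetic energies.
1.9900 eV

Using KE_max = hc/λ - φ for each metal:

Photon energy: E = hc/λ = 7.6581 eV

For metal A (φ₁ = 2.71 eV):
KE₁ = E - φ₁ = 7.6581 - 2.71 = 4.9481 eV

For sample P (φ₂ = 4.7 eV):
KE₂ = E - φ₂ = 7.6581 - 4.7 = 2.9581 eV

Difference:
ΔKE = KE₁ - KE₂ = 4.9481 - 2.9581 = 1.9900 eV

Note: The difference equals the difference in work functions: 4.7 - 2.71 = 1.99 eV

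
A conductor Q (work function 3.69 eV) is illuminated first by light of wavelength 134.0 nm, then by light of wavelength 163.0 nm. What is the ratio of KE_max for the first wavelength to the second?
1.4203

Using Einstein's equation: KE_max = hc/λ - φ

For λ₁ = 134.0 nm:
E₁ = hc/λ₁ = 9.2526 eV
KE₁ = E₁ - φ = 9.2526 - 3.69 = 5.5626 eV

For λ₂ = 163.0 nm:
E₂ = hc/λ₂ = 7.6064 eV
KE₂ = E₂ - φ = 7.6064 - 3.69 = 3.9164 eV

Ratio: KE₁/KE₂ = 5.5626/3.9164 = 1.4203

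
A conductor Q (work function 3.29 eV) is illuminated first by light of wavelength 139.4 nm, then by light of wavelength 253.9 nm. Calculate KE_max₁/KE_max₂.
3.5176

Using Einstein's equation: KE_max = hc/λ - φ

For λ₁ = 139.4 nm:
E₁ = hc/λ₁ = 8.8941 eV
KE₁ = E₁ - φ = 8.8941 - 3.29 = 5.6041 eV

For λ₂ = 253.9 nm:
E₂ = hc/λ₂ = 4.8832 eV
KE₂ = E₂ - φ = 4.8832 - 3.29 = 1.5932 eV

Ratio: KE₁/KE₂ = 5.6041/1.5932 = 3.5176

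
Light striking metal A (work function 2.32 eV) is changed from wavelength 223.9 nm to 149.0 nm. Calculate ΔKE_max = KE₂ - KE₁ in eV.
2.7836 eV

Using Einstein's equation: KE_max = hc/λ - φ

For λ₁ = 223.9 nm:
KE₁ = hc/λ₁ - φ = 5.5375 - 2.32 = 3.2175 eV

For λ₂ = 149.0 nm:
KE₂ = hc/λ₂ - φ = 8.3211 - 2.32 = 6.0011 eV

Change in KE:
ΔKE = KE₂ - KE₁ = 6.0011 - 3.2175 = 2.7836 eV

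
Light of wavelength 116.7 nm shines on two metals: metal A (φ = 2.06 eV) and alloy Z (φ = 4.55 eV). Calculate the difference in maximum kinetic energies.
2.4900 eV

Using KE_max = hc/λ - φ for each metal:

Photon energy: E = hc/λ = 10.6242 eV

For metal A (φ₁ = 2.06 eV):
KE₁ = E - φ₁ = 10.6242 - 2.06 = 8.5642 eV

For alloy Z (φ₂ = 4.55 eV):
KE₂ = E - φ₂ = 10.6242 - 4.55 = 6.0742 eV

Difference:
ΔKE = KE₁ - KE₂ = 8.5642 - 6.0742 = 2.4900 eV

Note: The difference equals the difference in work functions: 4.55 - 2.06 = 2.49 eV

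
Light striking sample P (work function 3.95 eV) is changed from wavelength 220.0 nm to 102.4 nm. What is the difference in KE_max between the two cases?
6.4722 eV

Using Einstein's equation: KE_max = hc/λ - φ

For λ₁ = 220.0 nm:
KE₁ = hc/λ₁ - φ = 5.6356 - 3.95 = 1.6856 eV

For λ₂ = 102.4 nm:
KE₂ = hc/λ₂ - φ = 12.1078 - 3.95 = 8.1578 eV

Change in KE:
ΔKE = KE₂ - KE₁ = 8.1578 - 1.6856 = 6.4722 eV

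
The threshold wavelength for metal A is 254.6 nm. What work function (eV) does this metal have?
4.87 eV

At the threshold wavelength, photon energy equals work function:
φ = hc/λ₀

Calculating:
φ = (6.626×10⁻³⁴ J·s)(3×10⁸ m/s) / (254.6×10⁻⁹ m)
φ = 4.87 eV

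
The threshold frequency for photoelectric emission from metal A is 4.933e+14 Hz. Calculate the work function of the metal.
2.04 eV

At the threshold frequency, photon energy equals work function:
φ = hf₀

Calculating:
φ = (6.626×10⁻³⁴ J·s)(4.933e+14 Hz)
φ = 2.04 eV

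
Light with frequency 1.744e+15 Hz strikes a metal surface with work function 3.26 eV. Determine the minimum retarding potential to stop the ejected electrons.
3.9526 V

The stopping potential V_s satisfies: eV_s = KE_max

First, find KE_max using Einstein's equation:
E_photon = hf = (6.626×10⁻³⁴ J·s)(1.744e+15 Hz) = 7.2126 eV
KE_max = E_photon - φ = 7.2126 - 3.26 = 3.9526 eV

Since eV_s = KE_max:
V_s = KE_max/e = 3.9526 V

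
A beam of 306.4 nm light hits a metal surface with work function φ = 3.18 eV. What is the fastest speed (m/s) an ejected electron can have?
5.5208e+05 m/s

First, find the maximum kinetic energy:
E_photon = hc/λ = 4.0465 eV
KE_max = E_photon - φ = 4.0465 - 3.18 = 0.8665 eV

Convert to Joules: KE_max = 0.8665 × 1.602×10⁻¹⁹ J = 1.3883e-19 J

Then use KE = ½mv² to find velocity:
v = √(2·KE/m) = √(2 × 1.3883e-19 J / 9.109e-31 kg)
v = 5.5208e+05 m/s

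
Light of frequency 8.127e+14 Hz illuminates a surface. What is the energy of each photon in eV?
3.3611 eV

Using E = hf:

E = hf = (6.626×10⁻³⁴ J·s)(8.127e+14 Hz)
E = 3.3611 eV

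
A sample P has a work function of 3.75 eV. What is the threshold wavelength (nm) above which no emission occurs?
330.62 nm

The threshold wavelength is when the photon energy equals the work function:
hc/λ₀ = φ

Solving for λ₀:
λ₀ = hc/φ = (6.626×10⁻³⁴ J·s)(3×10⁸ m/s) / (3.75 eV × 1.602×10⁻¹⁹ J/eV)
λ₀ = 330.62 nm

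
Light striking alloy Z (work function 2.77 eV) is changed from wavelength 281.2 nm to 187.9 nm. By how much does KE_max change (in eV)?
2.1893 eV

Using Einstein's equation: KE_max = hc/λ - φ

For λ₁ = 281.2 nm:
KE₁ = hc/λ₁ - φ = 4.4091 - 2.77 = 1.6391 eV

For λ₂ = 187.9 nm:
KE₂ = hc/λ₂ - φ = 6.5984 - 2.77 = 3.8284 eV

Change in KE:
ΔKE = KE₂ - KE₁ = 3.8284 - 1.6391 = 2.1893 eV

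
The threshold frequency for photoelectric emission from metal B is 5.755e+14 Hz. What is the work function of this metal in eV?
2.38 eV

At the threshold frequency, photon energy equals work function:
φ = hf₀

Calculating:
φ = (6.626×10⁻³⁴ J·s)(5.755e+14 Hz)
φ = 2.38 eV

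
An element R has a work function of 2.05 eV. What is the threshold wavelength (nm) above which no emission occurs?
604.80 nm

The threshold wavelength is when the photon energy equals the work function:
hc/λ₀ = φ

Solving for λ₀:
λ₀ = hc/φ = (6.626×10⁻³⁴ J·s)(3×10⁸ m/s) / (2.05 eV × 1.602×10⁻¹⁹ J/eV)
λ₀ = 604.80 nm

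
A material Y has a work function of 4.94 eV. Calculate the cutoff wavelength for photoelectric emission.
250.98 nm

The threshold wavelength is when the photon energy equals the work function:
hc/λ₀ = φ

Solving for λ₀:
λ₀ = hc/φ = (6.626×10⁻³⁴ J·s)(3×10⁸ m/s) / (4.94 eV × 1.602×10⁻¹⁹ J/eV)
λ₀ = 250.98 nm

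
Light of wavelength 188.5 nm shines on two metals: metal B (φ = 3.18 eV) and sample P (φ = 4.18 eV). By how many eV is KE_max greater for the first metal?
1.0000 eV

Using KE_max = hc/λ - φ for each metal:

Photon energy: E = hc/λ = 6.5774 eV

For metal B (φ₁ = 3.18 eV):
KE₁ = E - φ₁ = 6.5774 - 3.18 = 3.3974 eV

For sample P (φ₂ = 4.18 eV):
KE₂ = E - φ₂ = 6.5774 - 4.18 = 2.3974 eV

Difference:
ΔKE = KE₁ - KE₂ = 3.3974 - 2.3974 = 1.0000 eV

Note: The difference equals the difference in work functions: 4.18 - 3.18 = 1.00 eV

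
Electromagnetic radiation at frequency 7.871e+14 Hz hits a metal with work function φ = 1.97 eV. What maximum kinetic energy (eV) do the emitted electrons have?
1.2852 eV

Using Einstein's photoelectric equation: KE_max = hf - φ

First, calculate the photon energy:
E_photon = hf = (6.626×10⁻³⁴ J·s)(7.871e+14 Hz)
E_photon = 3.2552 eV

Then, the maximum kinetic energy:
KE_max = E_photon - φ = 3.2552 eV - 1.97 eV = 1.2852 eV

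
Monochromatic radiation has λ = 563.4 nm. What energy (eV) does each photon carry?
2.2006 eV

Using E = hf = hc/λ:

E = hc/λ = (6.626×10⁻³⁴ J·s)(3×10⁸ m/s) / (563.4×10⁻⁹ m)
E = 2.2006 eV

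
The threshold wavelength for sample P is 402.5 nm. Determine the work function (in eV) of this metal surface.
3.08 eV

At the threshold wavelength, photon energy equals work function:
φ = hc/λ₀

Calculating:
φ = (6.626×10⁻³⁴ J·s)(3×10⁸ m/s) / (402.5×10⁻⁹ m)
φ = 3.08 eV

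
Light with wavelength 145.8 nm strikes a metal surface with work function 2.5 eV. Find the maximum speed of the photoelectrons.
1.4532e+06 m/s

First, find the maximum kinetic energy:
E_photon = hc/λ = 8.5037 eV
KE_max = E_photon - φ = 8.5037 - 2.5 = 6.0037 eV

Convert to Joules: KE_max = 6.0037 × 1.602×10⁻¹⁹ J = 9.6190e-19 J

Then use KE = ½mv² to find velocity:
v = √(2·KE/m) = √(2 × 9.6190e-19 J / 9.109e-31 kg)
v = 1.4532e+06 m/s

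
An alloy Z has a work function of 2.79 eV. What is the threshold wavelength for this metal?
444.39 nm

The threshold wavelength is when the photon energy equals the work function:
hc/λ₀ = φ

Solving for λ₀:
λ₀ = hc/φ = (6.626×10⁻³⁴ J·s)(3×10⁸ m/s) / (2.79 eV × 1.602×10⁻¹⁹ J/eV)
λ₀ = 444.39 nm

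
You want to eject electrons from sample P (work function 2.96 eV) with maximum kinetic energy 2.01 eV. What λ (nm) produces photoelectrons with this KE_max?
249.47 nm

From Einstein's equation: KE_max = hc/λ - φ

Rearranging for λ:
hc/λ = KE_max + φ
λ = hc/(KE_max + φ)

Required photon energy:
E_photon = KE_max + φ = 2.01 + 2.96 = 4.97 eV

Required wavelength:
λ = hc/E_photon = (6.626×10⁻³⁴)(3×10⁸) / (4.97 × 1.602×10⁻¹⁹)
λ = 249.47 nm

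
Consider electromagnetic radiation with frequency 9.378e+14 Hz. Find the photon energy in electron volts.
3.8784 eV

Using E = hf:

E = hf = (6.626×10⁻³⁴ J·s)(9.378e+14 Hz)
E = 3.8784 eV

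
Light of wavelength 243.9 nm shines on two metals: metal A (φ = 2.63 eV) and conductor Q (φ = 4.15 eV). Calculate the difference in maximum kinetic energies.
1.5200 eV

Using KE_max = hc/λ - φ for each metal:

Photon energy: E = hc/λ = 5.0834 eV

For metal A (φ₁ = 2.63 eV):
KE₁ = E - φ₁ = 5.0834 - 2.63 = 2.4534 eV

For conductor Q (φ₂ = 4.15 eV):
KE₂ = E - φ₂ = 5.0834 - 4.15 = 0.9334 eV

Difference:
ΔKE = KE₁ - KE₂ = 2.4534 - 0.9334 = 1.5200 eV

Note: The difference equals the difference in work functions: 4.15 - 2.63 = 1.52 eV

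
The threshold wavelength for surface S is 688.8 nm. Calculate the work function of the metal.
1.80 eV

At the threshold wavelength, photon energy equals work function:
φ = hc/λ₀

Calculating:
φ = (6.626×10⁻³⁴ J·s)(3×10⁸ m/s) / (688.8×10⁻⁹ m)
φ = 1.80 eV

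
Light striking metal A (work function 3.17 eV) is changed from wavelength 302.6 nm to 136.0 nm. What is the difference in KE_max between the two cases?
5.0192 eV

Using Einstein's equation: KE_max = hc/λ - φ

For λ₁ = 302.6 nm:
KE₁ = hc/λ₁ - φ = 4.0973 - 3.17 = 0.9273 eV

For λ₂ = 136.0 nm:
KE₂ = hc/λ₂ - φ = 9.1165 - 3.17 = 5.9465 eV

Change in KE:
ΔKE = KE₂ - KE₁ = 5.9465 - 0.9273 = 5.0192 eV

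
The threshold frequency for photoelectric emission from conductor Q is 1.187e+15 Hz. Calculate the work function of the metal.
4.91 eV

At the threshold frequency, photon energy equals work function:
φ = hf₀

Calculating:
φ = (6.626×10⁻³⁴ J·s)(1.187e+15 Hz)
φ = 4.91 eV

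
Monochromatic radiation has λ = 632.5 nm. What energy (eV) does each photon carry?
1.9602 eV

Using E = hf = hc/λ:

E = hc/λ = (6.626×10⁻³⁴ J·s)(3×10⁸ m/s) / (632.5×10⁻⁹ m)
E = 1.9602 eV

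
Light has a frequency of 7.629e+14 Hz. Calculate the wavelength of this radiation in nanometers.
392.96 nm

Using the wave equation: c = fλ

Solving for wavelength:
λ = c/f = (3×10⁸ m/s) / (7.629e+14 Hz)
λ = 392.96 nm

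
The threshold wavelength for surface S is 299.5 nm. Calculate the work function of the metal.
4.14 eV

At the threshold wavelength, photon energy equals work function:
φ = hc/λ₀

Calculating:
φ = (6.626×10⁻³⁴ J·s)(3×10⁸ m/s) / (299.5×10⁻⁹ m)
φ = 4.14 eV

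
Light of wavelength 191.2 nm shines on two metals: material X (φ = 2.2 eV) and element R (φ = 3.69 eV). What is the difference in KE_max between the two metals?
1.4900 eV

Using KE_max = hc/λ - φ for each metal:

Photon energy: E = hc/λ = 6.4845 eV

For material X (φ₁ = 2.2 eV):
KE₁ = E - φ₁ = 6.4845 - 2.2 = 4.2845 eV

For element R (φ₂ = 3.69 eV):
KE₂ = E - φ₂ = 6.4845 - 3.69 = 2.7945 eV

Difference:
ΔKE = KE₁ - KE₂ = 4.2845 - 2.7945 = 1.4900 eV

Note: The difference equals the difference in work functions: 3.69 - 2.2 = 1.49 eV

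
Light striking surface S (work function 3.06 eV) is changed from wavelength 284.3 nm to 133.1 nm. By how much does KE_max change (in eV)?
4.9541 eV

Using Einstein's equation: KE_max = hc/λ - φ

For λ₁ = 284.3 nm:
KE₁ = hc/λ₁ - φ = 4.3610 - 3.06 = 1.3010 eV

For λ₂ = 133.1 nm:
KE₂ = hc/λ₂ - φ = 9.3151 - 3.06 = 6.2551 eV

Change in KE:
ΔKE = KE₂ - KE₁ = 6.2551 - 1.3010 = 4.9541 eV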